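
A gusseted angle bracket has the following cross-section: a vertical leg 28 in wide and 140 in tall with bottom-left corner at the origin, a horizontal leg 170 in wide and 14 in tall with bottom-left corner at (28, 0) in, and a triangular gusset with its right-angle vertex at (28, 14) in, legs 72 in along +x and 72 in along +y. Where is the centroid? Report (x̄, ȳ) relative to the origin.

x̄ = 51.57 in, ȳ = 43.81 in

vertical leg: A = 28 × 140 = 3920.00, centroid at (14.00, 70.00).
horizontal leg: A = 170 × 14 = 2380.00, centroid at (113.00, 7.00).
gusset: A = ½·72·72 = 2592.00, centroid at (52.00, 38.00).
ΣA = 8892.00 in², ΣAx̄ = 458604.00 in³, ΣAȳ = 389556.00 in³.
x̄ = 458604.00/8892.00 = 51.57 in; ȳ = 389556.00/8892.00 = 43.81 in.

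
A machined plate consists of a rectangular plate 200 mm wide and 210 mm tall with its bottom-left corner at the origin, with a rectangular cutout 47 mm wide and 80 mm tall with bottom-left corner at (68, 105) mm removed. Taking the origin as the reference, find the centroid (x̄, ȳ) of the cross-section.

x̄ = 100.84 mm, ȳ = 101.07 mm

plate: A = 200 × 210 = 42000.00, centroid at (100.00, 105.00).
hole: A = −(47 × 80) = -3760.00, centroid at (91.50, 145.00).
ΣA = 38240.00 mm²
ΣAx̄ = (42000.00)(100.00) + (-3760.00)(91.50) = 3855960.00 mm³
ΣAȳ = (42000.00)(105.00) + (-3760.00)(145.00) = 3864800.00 mm³
x̄ = 3855960.00 / 38240.00 = 100.84 mm
ȳ = 3864800.00 / 38240.00 = 101.07 mm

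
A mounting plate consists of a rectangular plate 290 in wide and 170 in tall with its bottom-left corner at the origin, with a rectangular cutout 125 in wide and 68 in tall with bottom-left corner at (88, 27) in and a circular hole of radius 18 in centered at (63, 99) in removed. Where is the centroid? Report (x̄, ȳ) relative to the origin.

plate: A = 290 × 170 = 49300.00, centroid at (145.00, 85.00).
hole 1: A = −(125 × 68) = -8500.00, centroid at (150.50, 61.00).
hole 2: A = −π·18² = -1017.88, centroid at (63.00, 99.00).
ΣA = 39782.12 in², ΣAx̄ = 5805123.81 in³, ΣAȳ = 3571230.27 in³.
x̄ = 5805123.81/39782.12 = 145.92 in; ȳ = 3571230.27/39782.12 = 89.77 in.

x̄ = 145.92 in, ȳ = 89.77 in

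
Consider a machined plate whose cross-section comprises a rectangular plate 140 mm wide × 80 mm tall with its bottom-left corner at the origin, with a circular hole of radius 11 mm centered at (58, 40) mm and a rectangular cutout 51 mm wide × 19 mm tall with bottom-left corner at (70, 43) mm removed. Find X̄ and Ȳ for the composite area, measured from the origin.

Part | A | x̄ᵢ | ȳᵢ | A·x̄ᵢ | A·ȳᵢ
plate | 11200.00 | 70.00 | 40.00 | 784000.00 | 448000.00
hole 1 | -380.13 | 58.00 | 40.00 | -22047.70 | -15205.31
hole 2 | -969.00 | 95.50 | 52.50 | -92539.50 | -50872.50
Σ | 9850.87 |  |  | 669412.80 | 381922.19
X̄ = 669412.80 / 9850.87 = 67.95 mm
Ȳ = 381922.19 / 9850.87 = 38.77 mm

X̄ = 67.95 mm, Ȳ = 38.77 mm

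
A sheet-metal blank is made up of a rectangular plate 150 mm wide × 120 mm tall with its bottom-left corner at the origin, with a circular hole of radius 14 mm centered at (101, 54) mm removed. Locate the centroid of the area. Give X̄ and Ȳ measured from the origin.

X̄ = 74.08 mm, Ȳ = 60.21 mm

Part | A | x̄ᵢ | ȳᵢ | A·x̄ᵢ | A·ȳᵢ
plate | 18000.00 | 75.00 | 60.00 | 1350000.00 | 1080000.00
hole | -615.75 | 101.00 | 54.00 | -62190.97 | -33250.62
Σ | 17384.25 |  |  | 1287809.03 | 1046749.38
X̄ = 1287809.03 / 17384.25 = 74.08 mm
Ȳ = 1046749.38 / 17384.25 = 60.21 mm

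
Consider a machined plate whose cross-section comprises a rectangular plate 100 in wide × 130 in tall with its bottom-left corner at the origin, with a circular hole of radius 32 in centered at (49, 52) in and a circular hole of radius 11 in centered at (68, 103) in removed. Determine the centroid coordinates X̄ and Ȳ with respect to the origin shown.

X̄ = 49.61 in, Ȳ = 67.91 in

Part | A | x̄ᵢ | ȳᵢ | A·x̄ᵢ | A·ȳᵢ
plate | 13000.00 | 50.00 | 65.00 | 650000.00 | 845000.00
hole 1 | -3216.99 | 49.00 | 52.00 | -157632.55 | -167283.53
hole 2 | -380.13 | 68.00 | 103.00 | -25849.02 | -39153.67
Σ | 9402.88 |  |  | 466518.42 | 638562.81
X̄ = 466518.42 / 9402.88 = 49.61 in
Ȳ = 638562.81 / 9402.88 = 67.91 in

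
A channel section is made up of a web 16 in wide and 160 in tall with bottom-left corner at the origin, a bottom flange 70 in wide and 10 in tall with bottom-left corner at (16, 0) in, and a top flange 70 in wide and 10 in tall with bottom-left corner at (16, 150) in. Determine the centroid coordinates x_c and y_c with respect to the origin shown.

Part | A | x̄ᵢ | ȳᵢ | A·x̄ᵢ | A·ȳᵢ
web | 2560.00 | 8.00 | 80.00 | 20480.00 | 204800.00
bottom flange | 700.00 | 51.00 | 5.00 | 35700.00 | 3500.00
top flange | 700.00 | 51.00 | 155.00 | 35700.00 | 108500.00
Σ | 3960.00 |  |  | 91880.00 | 316800.00
x_c = 91880.00 / 3960.00 = 23.20 in
y_c = 316800.00 / 3960.00 = 80.00 in

x_c = 23.20 in, y_c = 80.00 in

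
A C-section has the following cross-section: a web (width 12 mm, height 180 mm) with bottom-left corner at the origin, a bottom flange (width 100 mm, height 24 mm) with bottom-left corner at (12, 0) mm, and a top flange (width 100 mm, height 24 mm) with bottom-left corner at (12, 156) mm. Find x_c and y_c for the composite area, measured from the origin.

web: A = 12 × 180 = 2160.00, centroid at (6.00, 90.00).
bottom flange: A = 100 × 24 = 2400.00, centroid at (62.00, 12.00).
top flange: A = 100 × 24 = 2400.00, centroid at (62.00, 168.00).
ΣA = 6960.00 mm², ΣAx_c = 310560.00 mm³, ΣAy_c = 626400.00 mm³.
x_c = 310560.00/6960.00 = 44.62 mm; y_c = 626400.00/6960.00 = 90.00 mm.

x_c = 44.62 mm, y_c = 90.00 mm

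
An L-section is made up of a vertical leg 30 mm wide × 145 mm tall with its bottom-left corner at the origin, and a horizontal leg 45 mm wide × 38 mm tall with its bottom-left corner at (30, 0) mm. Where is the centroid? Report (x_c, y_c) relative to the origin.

x_c = 25.58 mm, y_c = 57.40 mm

vertical leg: A = 30 × 145 = 4350.00, centroid at (15.00, 72.50).
horizontal leg: A = 45 × 38 = 1710.00, centroid at (52.50, 19.00).
ΣA = 6060.00 mm², ΣAx_c = 155025.00 mm³, ΣAy_c = 347865.00 mm³.
x_c = 155025.00/6060.00 = 25.58 mm; y_c = 347865.00/6060.00 = 57.40 mm.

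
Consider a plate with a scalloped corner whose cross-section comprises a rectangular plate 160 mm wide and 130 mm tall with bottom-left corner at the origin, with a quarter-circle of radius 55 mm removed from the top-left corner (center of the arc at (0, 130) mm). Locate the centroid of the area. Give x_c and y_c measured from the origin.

Part | A | x̄ᵢ | ȳᵢ | A·x̄ᵢ | A·ȳᵢ
plate | 20800.00 | 80.00 | 65.00 | 1664000.00 | 1352000.00
removed quarter-circle | -2375.83 | 23.34 | 106.66 | -55458.33 | -253399.49
Σ | 18424.17 |  |  | 1608541.67 | 1098600.51
x_c = 1608541.67 / 18424.17 = 87.31 mm
y_c = 1098600.51 / 18424.17 = 59.63 mm

x_c = 87.31 mm, y_c = 59.63 mm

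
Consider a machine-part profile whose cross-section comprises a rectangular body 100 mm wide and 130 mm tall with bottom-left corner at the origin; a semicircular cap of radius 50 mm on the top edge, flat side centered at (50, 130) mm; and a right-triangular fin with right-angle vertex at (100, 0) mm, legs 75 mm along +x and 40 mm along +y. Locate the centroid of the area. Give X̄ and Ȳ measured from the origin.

X̄ = 56.11 mm, Ȳ = 79.17 mm

Part | A | x̄ᵢ | ȳᵢ | A·x̄ᵢ | A·ȳᵢ
rectangular body | 13000.00 | 50.00 | 65.00 | 650000.00 | 845000.00
semicircular top | 3926.99 | 50.00 | 151.22 | 196349.54 | 593842.14
triangular fin | 1500.00 | 125.00 | 13.33 | 187500.00 | 20000.00
Σ | 18426.99 |  |  | 1033849.54 | 1458842.14
X̄ = 1033849.54 / 18426.99 = 56.11 mm
Ȳ = 1458842.14 / 18426.99 = 79.17 mm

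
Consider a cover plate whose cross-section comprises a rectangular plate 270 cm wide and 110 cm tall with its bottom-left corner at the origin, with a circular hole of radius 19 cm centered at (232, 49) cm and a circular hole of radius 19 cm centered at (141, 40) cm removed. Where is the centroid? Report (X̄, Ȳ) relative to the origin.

plate: A = 270 × 110 = 29700.00, centroid at (135.00, 55.00).
hole 1: A = −π·19² = -1134.11, centroid at (232.00, 49.00).
hole 2: A = −π·19² = -1134.11, centroid at (141.00, 40.00).
ΣA = 27431.77 cm²
ΣAX̄ = (29700.00)(135.00) + (-1134.11)(232.00) + (-1134.11)(141.00) = 3586475.12 cm³
ΣAȲ = (29700.00)(55.00) + (-1134.11)(49.00) + (-1134.11)(40.00) = 1532563.77 cm³
X̄ = 3586475.12 / 27431.77 = 130.74 cm
Ȳ = 1532563.77 / 27431.77 = 55.87 cm

X̄ = 130.74 cm, Ȳ = 55.87 cm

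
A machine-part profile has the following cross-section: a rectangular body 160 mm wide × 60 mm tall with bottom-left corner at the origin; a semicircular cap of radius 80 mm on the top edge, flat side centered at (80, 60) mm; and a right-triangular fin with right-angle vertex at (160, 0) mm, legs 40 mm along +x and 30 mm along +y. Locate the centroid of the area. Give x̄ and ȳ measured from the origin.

rectangular body: A = 160 × 60 = 9600.00, centroid at (80.00, 30.00).
semicircular top: A = ½π·80² = 10053.10, centroid at (80.00, 93.95).
triangular fin: A = ½·40·30 = 600.00, centroid at (173.33, 10.00).
ΣA = 20253.10 mm²
ΣAx̄ = (9600.00)(80.00) + (10053.10)(80.00) + (600.00)(173.33) = 1676247.72 mm³
ΣAȳ = (9600.00)(30.00) + (10053.10)(93.95) + (600.00)(10.00) = 1238519.12 mm³
x̄ = 1676247.72 / 20253.10 = 82.77 mm
ȳ = 1238519.12 / 20253.10 = 61.15 mm

x̄ = 82.77 mm, ȳ = 61.15 mm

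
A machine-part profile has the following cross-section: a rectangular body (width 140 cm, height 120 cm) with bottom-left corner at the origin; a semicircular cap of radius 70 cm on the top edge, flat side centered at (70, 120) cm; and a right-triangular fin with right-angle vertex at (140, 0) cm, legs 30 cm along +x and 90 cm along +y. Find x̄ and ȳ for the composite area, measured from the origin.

x̄ = 74.18 cm, ȳ = 85.15 cm

rectangular body: A = 140 × 120 = 16800.00, centroid at (70.00, 60.00).
semicircular top: A = ½π·70² = 7696.90, centroid at (70.00, 149.71).
triangular fin: A = ½·30·90 = 1350.00, centroid at (150.00, 30.00).
ΣA = 25846.90 cm²
ΣAx̄ = (16800.00)(70.00) + (7696.90)(70.00) + (1350.00)(150.00) = 1917283.14 cm³
ΣAȳ = (16800.00)(60.00) + (7696.90)(149.71) + (1350.00)(30.00) = 2200794.91 cm³
x̄ = 1917283.14 / 25846.90 = 74.18 cm
ȳ = 2200794.91 / 25846.90 = 85.15 cm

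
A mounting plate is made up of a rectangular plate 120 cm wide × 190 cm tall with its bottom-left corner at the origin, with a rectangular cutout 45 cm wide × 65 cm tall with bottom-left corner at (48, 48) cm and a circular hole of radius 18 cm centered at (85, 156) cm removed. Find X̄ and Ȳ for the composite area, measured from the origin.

Part | A | x̄ᵢ | ȳᵢ | A·x̄ᵢ | A·ȳᵢ
plate | 22800.00 | 60.00 | 95.00 | 1368000.00 | 2166000.00
hole 1 | -2925.00 | 70.50 | 80.50 | -206212.50 | -235462.50
hole 2 | -1017.88 | 85.00 | 156.00 | -86519.46 | -158788.66
Σ | 18857.12 |  |  | 1075268.04 | 1771748.84
X̄ = 1075268.04 / 18857.12 = 57.02 cm
Ȳ = 1771748.84 / 18857.12 = 93.96 cm

X̄ = 57.02 cm, Ȳ = 93.96 cm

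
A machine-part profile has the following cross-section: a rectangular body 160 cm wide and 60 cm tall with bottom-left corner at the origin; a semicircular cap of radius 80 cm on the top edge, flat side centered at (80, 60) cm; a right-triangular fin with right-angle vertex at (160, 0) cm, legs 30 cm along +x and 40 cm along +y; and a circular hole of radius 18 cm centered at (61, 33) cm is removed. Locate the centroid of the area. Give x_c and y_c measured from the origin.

rectangular body: A = 160 × 60 = 9600.00, centroid at (80.00, 30.00).
semicircular top: A = ½π·80² = 10053.10, centroid at (80.00, 93.95).
triangular fin: A = ½·30·40 = 600.00, centroid at (170.00, 13.33).
hole: A = −π·18² = -1017.88, centroid at (61.00, 33.00).
ΣA = 19235.22 cm²
ΣAx_c = (9600.00)(80.00) + (10053.10)(80.00) + (600.00)(170.00) + (-1017.88)(61.00) = 1612157.28 cm³
ΣAy_c = (9600.00)(30.00) + (10053.10)(93.95) + (600.00)(13.33) + (-1017.88)(33.00) = 1206929.21 cm³
x_c = 1612157.28 / 19235.22 = 83.81 cm
y_c = 1206929.21 / 19235.22 = 62.75 cm

x_c = 83.81 cm, y_c = 62.75 cm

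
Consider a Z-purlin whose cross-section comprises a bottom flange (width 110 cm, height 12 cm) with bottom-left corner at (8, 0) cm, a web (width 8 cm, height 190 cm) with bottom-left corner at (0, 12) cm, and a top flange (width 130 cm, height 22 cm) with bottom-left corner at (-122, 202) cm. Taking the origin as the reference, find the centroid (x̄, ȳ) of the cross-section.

x̄ = -12.94 cm, ȳ = 136.80 cm

Part | A | x̄ᵢ | ȳᵢ | A·x̄ᵢ | A·ȳᵢ
bottom flange | 1320.00 | 63.00 | 6.00 | 83160.00 | 7920.00
web | 1520.00 | 4.00 | 107.00 | 6080.00 | 162640.00
top flange | 2860.00 | -57.00 | 213.00 | -163020.00 | 609180.00
Σ | 5700.00 |  |  | -73780.00 | 779740.00
x̄ = -73780.00 / 5700.00 = -12.94 cm
ȳ = 779740.00 / 5700.00 = 136.80 cm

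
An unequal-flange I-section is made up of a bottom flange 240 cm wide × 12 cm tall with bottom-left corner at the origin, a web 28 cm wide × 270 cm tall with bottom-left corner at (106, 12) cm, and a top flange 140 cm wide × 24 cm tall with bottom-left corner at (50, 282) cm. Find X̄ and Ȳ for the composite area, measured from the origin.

X̄ = 120.00 cm, Ȳ = 153.37 cm

bottom flange: A = 240 × 12 = 2880.00, centroid at (120.00, 6.00).
web: A = 28 × 270 = 7560.00, centroid at (120.00, 147.00).
top flange: A = 140 × 24 = 3360.00, centroid at (120.00, 294.00).
ΣA = 13800.00 cm², ΣAX̄ = 1656000.00 cm³, ΣAȲ = 2116440.00 cm³.
X̄ = 1656000.00/13800.00 = 120.00 cm; Ȳ = 2116440.00/13800.00 = 153.37 cm.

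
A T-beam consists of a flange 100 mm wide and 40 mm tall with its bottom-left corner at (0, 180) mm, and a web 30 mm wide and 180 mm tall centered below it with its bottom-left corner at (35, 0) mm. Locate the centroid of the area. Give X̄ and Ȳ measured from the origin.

web: A = 30 × 180 = 5400.00, centroid at (50.00, 90.00).
flange: A = 100 × 40 = 4000.00, centroid at (50.00, 200.00).
ΣA = 9400.00 mm², ΣAX̄ = 470000.00 mm³, ΣAȲ = 1286000.00 mm³.
X̄ = 470000.00/9400.00 = 50.00 mm; Ȳ = 1286000.00/9400.00 = 136.81 mm.

X̄ = 50.00 mm, Ȳ = 136.81 mm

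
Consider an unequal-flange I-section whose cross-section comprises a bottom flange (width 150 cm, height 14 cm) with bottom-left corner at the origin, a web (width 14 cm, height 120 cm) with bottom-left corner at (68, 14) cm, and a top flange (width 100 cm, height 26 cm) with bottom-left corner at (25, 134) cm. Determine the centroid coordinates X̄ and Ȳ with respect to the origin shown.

bottom flange: A = 150 × 14 = 2100.00, centroid at (75.00, 7.00).
web: A = 14 × 120 = 1680.00, centroid at (75.00, 74.00).
top flange: A = 100 × 26 = 2600.00, centroid at (75.00, 147.00).
ΣA = 6380.00 cm²
ΣAX̄ = (2100.00)(75.00) + (1680.00)(75.00) + (2600.00)(75.00) = 478500.00 cm³
ΣAȲ = (2100.00)(7.00) + (1680.00)(74.00) + (2600.00)(147.00) = 521220.00 cm³
X̄ = 478500.00 / 6380.00 = 75.00 cm
Ȳ = 521220.00 / 6380.00 = 81.70 cm

X̄ = 75.00 cm, Ȳ = 81.70 cm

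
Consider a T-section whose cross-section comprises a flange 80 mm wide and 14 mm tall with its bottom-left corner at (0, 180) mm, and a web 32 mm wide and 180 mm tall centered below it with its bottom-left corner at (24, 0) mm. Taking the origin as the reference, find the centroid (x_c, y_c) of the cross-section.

x_c = 40.00 mm, y_c = 105.79 mm

web: A = 32 × 180 = 5760.00, centroid at (40.00, 90.00).
flange: A = 80 × 14 = 1120.00, centroid at (40.00, 187.00).
ΣA = 6880.00 mm², ΣAx_c = 275200.00 mm³, ΣAy_c = 727840.00 mm³.
x_c = 275200.00/6880.00 = 40.00 mm; y_c = 727840.00/6880.00 = 105.79 mm.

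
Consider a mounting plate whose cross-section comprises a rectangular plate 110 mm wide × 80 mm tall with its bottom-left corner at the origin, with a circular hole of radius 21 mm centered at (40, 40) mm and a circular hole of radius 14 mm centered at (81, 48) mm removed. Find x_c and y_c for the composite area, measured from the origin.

x_c = 55.70 mm, y_c = 39.28 mm

Part | A | x̄ᵢ | ȳᵢ | A·x̄ᵢ | A·ȳᵢ
plate | 8800.00 | 55.00 | 40.00 | 484000.00 | 352000.00
hole 1 | -1385.44 | 40.00 | 40.00 | -55417.69 | -55417.69
hole 2 | -615.75 | 81.00 | 48.00 | -49875.92 | -29556.10
Σ | 6798.81 |  |  | 378706.38 | 267026.20
x_c = 378706.38 / 6798.81 = 55.70 mm
y_c = 267026.20 / 6798.81 = 39.28 mm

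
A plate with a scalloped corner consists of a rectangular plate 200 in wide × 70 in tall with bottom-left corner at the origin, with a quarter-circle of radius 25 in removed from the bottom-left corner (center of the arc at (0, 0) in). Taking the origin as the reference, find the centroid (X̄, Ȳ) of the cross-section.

plate: A = 200 × 70 = 14000.00, centroid at (100.00, 35.00).
removed quarter-circle: A = −¼π·25² = -490.87, centroid at (10.61, 10.61).
ΣA = 13509.13 in², ΣAX̄ = 1394791.67 in³, ΣAȲ = 484791.67 in³.
X̄ = 1394791.67/13509.13 = 103.25 in; Ȳ = 484791.67/13509.13 = 35.89 in.

X̄ = 103.25 in, Ȳ = 35.89 in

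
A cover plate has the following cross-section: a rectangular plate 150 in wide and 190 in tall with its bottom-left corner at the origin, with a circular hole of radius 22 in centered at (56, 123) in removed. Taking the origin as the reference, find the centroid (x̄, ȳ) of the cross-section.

plate: A = 150 × 190 = 28500.00, centroid at (75.00, 95.00).
hole: A = −π·22² = -1520.53, centroid at (56.00, 123.00).
ΣA = 26979.47 in², ΣAx̄ = 2052350.27 in³, ΣAȳ = 2520474.71 in³.
x̄ = 2052350.27/26979.47 = 76.07 in; ȳ = 2520474.71/26979.47 = 93.42 in.

x̄ = 76.07 in, ȳ = 93.42 in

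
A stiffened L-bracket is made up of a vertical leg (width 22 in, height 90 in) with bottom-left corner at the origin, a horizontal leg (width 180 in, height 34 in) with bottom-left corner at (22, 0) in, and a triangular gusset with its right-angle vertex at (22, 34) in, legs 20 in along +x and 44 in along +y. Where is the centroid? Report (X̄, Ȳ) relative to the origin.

X̄ = 84.29 in, Ȳ = 25.12 in

vertical leg: A = 22 × 90 = 1980.00, centroid at (11.00, 45.00).
horizontal leg: A = 180 × 34 = 6120.00, centroid at (112.00, 17.00).
gusset: A = ½·20·44 = 440.00, centroid at (28.67, 48.67).
ΣA = 8540.00 in², ΣAX̄ = 719833.33 in³, ΣAȲ = 214553.33 in³.
X̄ = 719833.33/8540.00 = 84.29 in; Ȳ = 214553.33/8540.00 = 25.12 in.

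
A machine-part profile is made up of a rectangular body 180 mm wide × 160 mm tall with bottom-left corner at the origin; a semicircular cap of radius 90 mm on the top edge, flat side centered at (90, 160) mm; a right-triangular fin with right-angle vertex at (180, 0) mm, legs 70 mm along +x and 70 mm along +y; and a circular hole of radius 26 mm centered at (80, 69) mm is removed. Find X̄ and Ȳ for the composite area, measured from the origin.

rectangular body: A = 180 × 160 = 28800.00, centroid at (90.00, 80.00).
semicircular top: A = ½π·90² = 12723.45, centroid at (90.00, 198.20).
triangular fin: A = ½·70·70 = 2450.00, centroid at (203.33, 23.33).
hole: A = −π·26² = -2123.72, centroid at (80.00, 69.00).
ΣA = 41849.73 mm², ΣAX̄ = 4065379.86 mm³, ΣAȲ = 4736382.26 mm³.
X̄ = 4065379.86/41849.73 = 97.14 mm; Ȳ = 4736382.26/41849.73 = 113.18 mm.

X̄ = 97.14 mm, Ȳ = 113.18 mm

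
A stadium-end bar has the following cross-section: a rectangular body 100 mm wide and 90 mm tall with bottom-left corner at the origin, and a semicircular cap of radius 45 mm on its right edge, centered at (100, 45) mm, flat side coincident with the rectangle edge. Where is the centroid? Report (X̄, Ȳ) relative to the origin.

X̄ = 68.04 mm, Ȳ = 45.00 mm

rectangular body: A = 100 × 90 = 9000.00, centroid at (50.00, 45.00).
semicircular end: A = ½π·45² = 3180.86, centroid at (119.10, 45.00).
ΣA = 12180.86 mm², ΣAX̄ = 828836.26 mm³, ΣAȲ = 548138.82 mm³.
X̄ = 828836.26/12180.86 = 68.04 mm; Ȳ = 548138.82/12180.86 = 45.00 mm.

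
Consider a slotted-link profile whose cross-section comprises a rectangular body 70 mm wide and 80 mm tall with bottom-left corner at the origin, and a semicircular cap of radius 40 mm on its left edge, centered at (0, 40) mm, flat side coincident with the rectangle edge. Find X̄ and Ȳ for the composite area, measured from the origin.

X̄ = 18.90 mm, Ȳ = 40.00 mm

rectangular body: A = 70 × 80 = 5600.00, centroid at (35.00, 40.00).
semicircular end: A = ½π·40² = 2513.27, centroid at (-16.98, 40.00).
ΣA = 8113.27 mm²
ΣAX̄ = (5600.00)(35.00) + (2513.27)(-16.98) = 153333.33 mm³
ΣAȲ = (5600.00)(40.00) + (2513.27)(40.00) = 324530.96 mm³
X̄ = 153333.33 / 8113.27 = 18.90 mm
Ȳ = 324530.96 / 8113.27 = 40.00 mm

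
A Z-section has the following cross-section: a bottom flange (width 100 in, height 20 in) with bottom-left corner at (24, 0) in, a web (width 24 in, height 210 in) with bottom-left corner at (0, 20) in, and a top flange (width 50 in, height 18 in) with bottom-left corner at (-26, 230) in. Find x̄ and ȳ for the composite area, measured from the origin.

x̄ = 26.14 in, ȳ = 108.95 in

bottom flange: A = 100 × 20 = 2000.00, centroid at (74.00, 10.00).
web: A = 24 × 210 = 5040.00, centroid at (12.00, 125.00).
top flange: A = 50 × 18 = 900.00, centroid at (-1.00, 239.00).
ΣA = 7940.00 in²
ΣAx̄ = (2000.00)(74.00) + (5040.00)(12.00) + (900.00)(-1.00) = 207580.00 in³
ΣAȳ = (2000.00)(10.00) + (5040.00)(125.00) + (900.00)(239.00) = 865100.00 in³
x̄ = 207580.00 / 7940.00 = 26.14 in
ȳ = 865100.00 / 7940.00 = 108.95 in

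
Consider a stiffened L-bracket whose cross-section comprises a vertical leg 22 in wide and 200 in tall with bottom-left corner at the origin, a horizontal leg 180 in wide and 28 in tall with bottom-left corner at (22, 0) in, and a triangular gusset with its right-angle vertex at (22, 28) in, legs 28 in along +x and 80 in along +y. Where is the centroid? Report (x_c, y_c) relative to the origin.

Part | A | x̄ᵢ | ȳᵢ | A·x̄ᵢ | A·ȳᵢ
vertical leg | 4400.00 | 11.00 | 100.00 | 48400.00 | 440000.00
horizontal leg | 5040.00 | 112.00 | 14.00 | 564480.00 | 70560.00
gusset | 1120.00 | 31.33 | 54.67 | 35093.33 | 61226.67
Σ | 10560.00 |  |  | 647973.33 | 571786.67
x_c = 647973.33 / 10560.00 = 61.36 in
y_c = 571786.67 / 10560.00 = 54.15 in

x_c = 61.36 in, y_c = 54.15 in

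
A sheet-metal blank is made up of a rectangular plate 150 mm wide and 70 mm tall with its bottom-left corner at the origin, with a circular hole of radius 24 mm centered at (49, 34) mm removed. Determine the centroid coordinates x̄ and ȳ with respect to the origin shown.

plate: A = 150 × 70 = 10500.00, centroid at (75.00, 35.00).
hole: A = −π·24² = -1809.56, centroid at (49.00, 34.00).
ΣA = 8690.44 mm²
ΣAx̄ = (10500.00)(75.00) + (-1809.56)(49.00) = 698831.69 mm³
ΣAȳ = (10500.00)(35.00) + (-1809.56)(34.00) = 305975.05 mm³
x̄ = 698831.69 / 8690.44 = 80.41 mm
ȳ = 305975.05 / 8690.44 = 35.21 mm

x̄ = 80.41 mm, ȳ = 35.21 mm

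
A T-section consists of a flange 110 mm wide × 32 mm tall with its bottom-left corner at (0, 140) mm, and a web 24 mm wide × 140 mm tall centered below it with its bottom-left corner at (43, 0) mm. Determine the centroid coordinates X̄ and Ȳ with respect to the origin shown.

web: A = 24 × 140 = 3360.00, centroid at (55.00, 70.00).
flange: A = 110 × 32 = 3520.00, centroid at (55.00, 156.00).
ΣA = 6880.00 mm², ΣAX̄ = 378400.00 mm³, ΣAȲ = 784320.00 mm³.
X̄ = 378400.00/6880.00 = 55.00 mm; Ȳ = 784320.00/6880.00 = 114.00 mm.

X̄ = 55.00 mm, Ȳ = 114.00 mm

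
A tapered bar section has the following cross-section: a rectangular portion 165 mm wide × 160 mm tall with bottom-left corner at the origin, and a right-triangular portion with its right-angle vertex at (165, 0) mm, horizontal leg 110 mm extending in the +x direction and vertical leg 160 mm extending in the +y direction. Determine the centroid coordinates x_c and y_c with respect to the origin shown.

x_c = 112.29 mm, y_c = 73.33 mm

rectangular portion: A = 165 × 160 = 26400.00, centroid at (82.50, 80.00).
triangular portion: A = ½·110·160 = 8800.00, centroid at (201.67, 53.33).
ΣA = 35200.00 mm², ΣAx_c = 3952666.67 mm³, ΣAy_c = 2581333.33 mm³.
x_c = 3952666.67/35200.00 = 112.29 mm; y_c = 2581333.33/35200.00 = 73.33 mm.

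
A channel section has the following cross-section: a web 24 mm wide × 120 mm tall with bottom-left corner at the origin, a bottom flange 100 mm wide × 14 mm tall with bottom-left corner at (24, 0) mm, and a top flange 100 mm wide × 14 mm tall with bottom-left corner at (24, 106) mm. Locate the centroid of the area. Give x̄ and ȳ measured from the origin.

web: A = 24 × 120 = 2880.00, centroid at (12.00, 60.00).
bottom flange: A = 100 × 14 = 1400.00, centroid at (74.00, 7.00).
top flange: A = 100 × 14 = 1400.00, centroid at (74.00, 113.00).
ΣA = 5680.00 mm², ΣAx̄ = 241760.00 mm³, ΣAȳ = 340800.00 mm³.
x̄ = 241760.00/5680.00 = 42.56 mm; ȳ = 340800.00/5680.00 = 60.00 mm.

x̄ = 42.56 mm, ȳ = 60.00 mm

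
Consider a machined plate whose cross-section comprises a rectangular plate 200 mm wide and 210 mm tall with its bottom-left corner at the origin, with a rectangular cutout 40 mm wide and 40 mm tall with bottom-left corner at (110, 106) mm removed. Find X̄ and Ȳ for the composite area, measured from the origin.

X̄ = 98.81 mm, Ȳ = 104.17 mm

Part | A | x̄ᵢ | ȳᵢ | A·x̄ᵢ | A·ȳᵢ
plate | 42000.00 | 100.00 | 105.00 | 4200000.00 | 4410000.00
hole | -1600.00 | 130.00 | 126.00 | -208000.00 | -201600.00
Σ | 40400.00 |  |  | 3992000.00 | 4208400.00
X̄ = 3992000.00 / 40400.00 = 98.81 mm
Ȳ = 4208400.00 / 40400.00 = 104.17 mm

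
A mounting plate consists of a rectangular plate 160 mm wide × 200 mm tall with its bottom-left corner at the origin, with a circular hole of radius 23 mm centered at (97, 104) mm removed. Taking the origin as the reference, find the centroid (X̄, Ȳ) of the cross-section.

plate: A = 160 × 200 = 32000.00, centroid at (80.00, 100.00).
hole: A = −π·23² = -1661.90, centroid at (97.00, 104.00).
ΣA = 30338.10 mm², ΣAX̄ = 2398795.46 mm³, ΣAȲ = 3027162.14 mm³.
X̄ = 2398795.46/30338.10 = 79.07 mm; Ȳ = 3027162.14/30338.10 = 99.78 mm.

X̄ = 79.07 mm, Ȳ = 99.78 mm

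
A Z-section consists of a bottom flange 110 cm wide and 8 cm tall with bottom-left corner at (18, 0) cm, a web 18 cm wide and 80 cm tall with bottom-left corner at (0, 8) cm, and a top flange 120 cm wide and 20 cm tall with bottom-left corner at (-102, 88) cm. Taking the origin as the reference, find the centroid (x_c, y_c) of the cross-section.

x_c = -5.00 cm, y_c = 65.22 cm

bottom flange: A = 110 × 8 = 880.00, centroid at (73.00, 4.00).
web: A = 18 × 80 = 1440.00, centroid at (9.00, 48.00).
top flange: A = 120 × 20 = 2400.00, centroid at (-42.00, 98.00).
ΣA = 4720.00 cm², ΣAx_c = -23600.00 cm³, ΣAy_c = 307840.00 cm³.
x_c = -23600.00/4720.00 = -5.00 cm; y_c = 307840.00/4720.00 = 65.22 cm.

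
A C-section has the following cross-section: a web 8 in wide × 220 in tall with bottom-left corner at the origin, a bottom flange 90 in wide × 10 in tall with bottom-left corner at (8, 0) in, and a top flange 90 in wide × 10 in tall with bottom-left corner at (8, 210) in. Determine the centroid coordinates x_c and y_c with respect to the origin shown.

x_c = 28.78 in, y_c = 110.00 in

Part | A | x̄ᵢ | ȳᵢ | A·x̄ᵢ | A·ȳᵢ
web | 1760.00 | 4.00 | 110.00 | 7040.00 | 193600.00
bottom flange | 900.00 | 53.00 | 5.00 | 47700.00 | 4500.00
top flange | 900.00 | 53.00 | 215.00 | 47700.00 | 193500.00
Σ | 3560.00 |  |  | 102440.00 | 391600.00
x_c = 102440.00 / 3560.00 = 28.78 in
y_c = 391600.00 / 3560.00 = 110.00 in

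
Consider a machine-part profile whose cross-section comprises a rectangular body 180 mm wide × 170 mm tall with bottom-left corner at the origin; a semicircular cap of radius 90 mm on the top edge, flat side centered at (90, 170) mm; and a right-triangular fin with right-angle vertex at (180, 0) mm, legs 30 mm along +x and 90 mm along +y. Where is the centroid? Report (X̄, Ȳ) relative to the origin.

X̄ = 93.02 mm, Ȳ = 118.43 mm

rectangular body: A = 180 × 170 = 30600.00, centroid at (90.00, 85.00).
semicircular top: A = ½π·90² = 12723.45, centroid at (90.00, 208.20).
triangular fin: A = ½·30·90 = 1350.00, centroid at (190.00, 30.00).
ΣA = 44673.45 mm², ΣAX̄ = 4155610.52 mm³, ΣAȲ = 5290486.54 mm³.
X̄ = 4155610.52/44673.45 = 93.02 mm; Ȳ = 5290486.54/44673.45 = 118.43 mm.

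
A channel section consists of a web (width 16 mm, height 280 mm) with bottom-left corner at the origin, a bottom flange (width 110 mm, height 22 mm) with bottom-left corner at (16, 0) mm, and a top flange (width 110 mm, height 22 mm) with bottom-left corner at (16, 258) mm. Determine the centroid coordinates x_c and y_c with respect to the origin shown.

web: A = 16 × 280 = 4480.00, centroid at (8.00, 140.00).
bottom flange: A = 110 × 22 = 2420.00, centroid at (71.00, 11.00).
top flange: A = 110 × 22 = 2420.00, centroid at (71.00, 269.00).
ΣA = 9320.00 mm²
ΣAx_c = (4480.00)(8.00) + (2420.00)(71.00) + (2420.00)(71.00) = 379480.00 mm³
ΣAy_c = (4480.00)(140.00) + (2420.00)(11.00) + (2420.00)(269.00) = 1304800.00 mm³
x_c = 379480.00 / 9320.00 = 40.72 mm
y_c = 1304800.00 / 9320.00 = 140.00 mm

x_c = 40.72 mm, y_c = 140.00 mm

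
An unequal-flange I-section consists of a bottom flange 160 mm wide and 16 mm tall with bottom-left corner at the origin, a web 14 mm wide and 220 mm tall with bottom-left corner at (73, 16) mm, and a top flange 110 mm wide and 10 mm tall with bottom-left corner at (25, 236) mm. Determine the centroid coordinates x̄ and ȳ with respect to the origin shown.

x̄ = 80.00 mm, ȳ = 99.95 mm

bottom flange: A = 160 × 16 = 2560.00, centroid at (80.00, 8.00).
web: A = 14 × 220 = 3080.00, centroid at (80.00, 126.00).
top flange: A = 110 × 10 = 1100.00, centroid at (80.00, 241.00).
ΣA = 6740.00 mm²
ΣAx̄ = (2560.00)(80.00) + (3080.00)(80.00) + (1100.00)(80.00) = 539200.00 mm³
ΣAȳ = (2560.00)(8.00) + (3080.00)(126.00) + (1100.00)(241.00) = 673660.00 mm³
x̄ = 539200.00 / 6740.00 = 80.00 mm
ȳ = 673660.00 / 6740.00 = 99.95 mm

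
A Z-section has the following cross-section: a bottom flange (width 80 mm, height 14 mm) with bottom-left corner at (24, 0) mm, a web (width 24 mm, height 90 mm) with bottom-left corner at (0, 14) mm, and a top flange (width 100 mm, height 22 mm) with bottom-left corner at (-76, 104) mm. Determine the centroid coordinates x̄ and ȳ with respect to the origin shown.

bottom flange: A = 80 × 14 = 1120.00, centroid at (64.00, 7.00).
web: A = 24 × 90 = 2160.00, centroid at (12.00, 59.00).
top flange: A = 100 × 22 = 2200.00, centroid at (-26.00, 115.00).
ΣA = 5480.00 mm²
ΣAx̄ = (1120.00)(64.00) + (2160.00)(12.00) + (2200.00)(-26.00) = 40400.00 mm³
ΣAȳ = (1120.00)(7.00) + (2160.00)(59.00) + (2200.00)(115.00) = 388280.00 mm³
x̄ = 40400.00 / 5480.00 = 7.37 mm
ȳ = 388280.00 / 5480.00 = 70.85 mm

x̄ = 7.37 mm, ȳ = 70.85 mm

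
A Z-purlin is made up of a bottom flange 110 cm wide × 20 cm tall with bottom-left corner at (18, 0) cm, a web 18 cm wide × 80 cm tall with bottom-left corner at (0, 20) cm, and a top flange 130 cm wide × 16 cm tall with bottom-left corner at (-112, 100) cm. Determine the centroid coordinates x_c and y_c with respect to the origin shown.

x_c = 13.25 cm, y_c = 58.22 cm

Part | A | x̄ᵢ | ȳᵢ | A·x̄ᵢ | A·ȳᵢ
bottom flange | 2200.00 | 73.00 | 10.00 | 160600.00 | 22000.00
web | 1440.00 | 9.00 | 60.00 | 12960.00 | 86400.00
top flange | 2080.00 | -47.00 | 108.00 | -97760.00 | 224640.00
Σ | 5720.00 |  |  | 75800.00 | 333040.00
x_c = 75800.00 / 5720.00 = 13.25 cm
y_c = 333040.00 / 5720.00 = 58.22 cm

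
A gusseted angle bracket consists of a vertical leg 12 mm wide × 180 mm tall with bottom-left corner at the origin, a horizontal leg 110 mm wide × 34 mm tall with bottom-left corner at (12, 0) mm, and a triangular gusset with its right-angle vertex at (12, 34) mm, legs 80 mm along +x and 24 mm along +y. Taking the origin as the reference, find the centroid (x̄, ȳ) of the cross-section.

vertical leg: A = 12 × 180 = 2160.00, centroid at (6.00, 90.00).
horizontal leg: A = 110 × 34 = 3740.00, centroid at (67.00, 17.00).
gusset: A = ½·80·24 = 960.00, centroid at (38.67, 42.00).
ΣA = 6860.00 mm², ΣAx̄ = 300660.00 mm³, ΣAȳ = 298300.00 mm³.
x̄ = 300660.00/6860.00 = 43.83 mm; ȳ = 298300.00/6860.00 = 43.48 mm.

x̄ = 43.83 mm, ȳ = 43.48 mm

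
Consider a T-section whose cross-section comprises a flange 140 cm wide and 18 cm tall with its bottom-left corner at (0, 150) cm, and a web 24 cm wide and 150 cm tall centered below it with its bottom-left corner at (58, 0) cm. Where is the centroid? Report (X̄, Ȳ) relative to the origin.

Part | A | x̄ᵢ | ȳᵢ | A·x̄ᵢ | A·ȳᵢ
web | 3600.00 | 70.00 | 75.00 | 252000.00 | 270000.00
flange | 2520.00 | 70.00 | 159.00 | 176400.00 | 400680.00
Σ | 6120.00 |  |  | 428400.00 | 670680.00
X̄ = 428400.00 / 6120.00 = 70.00 cm
Ȳ = 670680.00 / 6120.00 = 109.59 cm

X̄ = 70.00 cm, Ȳ = 109.59 cm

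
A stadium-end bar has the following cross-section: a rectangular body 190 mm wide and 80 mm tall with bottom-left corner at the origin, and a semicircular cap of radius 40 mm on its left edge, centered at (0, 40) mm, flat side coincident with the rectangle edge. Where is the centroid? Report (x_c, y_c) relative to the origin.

x_c = 79.11 mm, y_c = 40.00 mm

rectangular body: A = 190 × 80 = 15200.00, centroid at (95.00, 40.00).
semicircular end: A = ½π·40² = 2513.27, centroid at (-16.98, 40.00).
ΣA = 17713.27 mm²
ΣAx_c = (15200.00)(95.00) + (2513.27)(-16.98) = 1401333.33 mm³
ΣAy_c = (15200.00)(40.00) + (2513.27)(40.00) = 708530.96 mm³
x_c = 1401333.33 / 17713.27 = 79.11 mm
y_c = 708530.96 / 17713.27 = 40.00 mm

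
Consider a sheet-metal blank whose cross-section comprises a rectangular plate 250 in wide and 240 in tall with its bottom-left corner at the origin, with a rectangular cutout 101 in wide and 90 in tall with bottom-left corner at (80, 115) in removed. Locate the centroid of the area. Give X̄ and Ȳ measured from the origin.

X̄ = 124.02 in, Ȳ = 112.86 in

plate: A = 250 × 240 = 60000.00, centroid at (125.00, 120.00).
hole: A = −(101 × 90) = -9090.00, centroid at (130.50, 160.00).
ΣA = 50910.00 in²
ΣAX̄ = (60000.00)(125.00) + (-9090.00)(130.50) = 6313755.00 in³
ΣAȲ = (60000.00)(120.00) + (-9090.00)(160.00) = 5745600.00 in³
X̄ = 6313755.00 / 50910.00 = 124.02 in
Ȳ = 5745600.00 / 50910.00 = 112.86 in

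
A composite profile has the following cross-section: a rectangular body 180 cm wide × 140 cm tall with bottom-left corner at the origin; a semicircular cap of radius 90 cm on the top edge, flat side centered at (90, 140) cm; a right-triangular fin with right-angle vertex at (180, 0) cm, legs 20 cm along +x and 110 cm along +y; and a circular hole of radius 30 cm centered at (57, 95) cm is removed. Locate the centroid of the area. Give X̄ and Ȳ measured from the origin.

X̄ = 95.52 cm, Ȳ = 105.07 cm

rectangular body: A = 180 × 140 = 25200.00, centroid at (90.00, 70.00).
semicircular top: A = ½π·90² = 12723.45, centroid at (90.00, 178.20).
triangular fin: A = ½·20·110 = 1100.00, centroid at (186.67, 36.67).
hole: A = −π·30² = -2827.43, centroid at (57.00, 95.00).
ΣA = 36196.02 cm²
ΣAX̄ = (25200.00)(90.00) + (12723.45)(90.00) + (1100.00)(186.67) + (-2827.43)(57.00) = 3457280.15 cm³
ΣAȲ = (25200.00)(70.00) + (12723.45)(178.20) + (1100.00)(36.67) + (-2827.43)(95.00) = 3803010.20 cm³
X̄ = 3457280.15 / 36196.02 = 95.52 cm
Ȳ = 3803010.20 / 36196.02 = 105.07 cm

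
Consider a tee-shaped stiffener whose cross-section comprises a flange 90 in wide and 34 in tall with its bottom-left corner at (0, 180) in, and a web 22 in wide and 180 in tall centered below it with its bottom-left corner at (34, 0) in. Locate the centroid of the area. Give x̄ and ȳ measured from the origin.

web: A = 22 × 180 = 3960.00, centroid at (45.00, 90.00).
flange: A = 90 × 34 = 3060.00, centroid at (45.00, 197.00).
ΣA = 7020.00 in², ΣAx̄ = 315900.00 in³, ΣAȳ = 959220.00 in³.
x̄ = 315900.00/7020.00 = 45.00 in; ȳ = 959220.00/7020.00 = 136.64 in.

x̄ = 45.00 in, ȳ = 136.64 in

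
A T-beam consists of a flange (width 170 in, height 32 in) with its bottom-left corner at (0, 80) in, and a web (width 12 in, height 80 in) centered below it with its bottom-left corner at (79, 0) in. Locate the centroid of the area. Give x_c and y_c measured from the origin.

x_c = 85.00 in, y_c = 87.60 in

Part | A | x̄ᵢ | ȳᵢ | A·x̄ᵢ | A·ȳᵢ
web | 960.00 | 85.00 | 40.00 | 81600.00 | 38400.00
flange | 5440.00 | 85.00 | 96.00 | 462400.00 | 522240.00
Σ | 6400.00 |  |  | 544000.00 | 560640.00
x_c = 544000.00 / 6400.00 = 85.00 in
y_c = 560640.00 / 6400.00 = 87.60 in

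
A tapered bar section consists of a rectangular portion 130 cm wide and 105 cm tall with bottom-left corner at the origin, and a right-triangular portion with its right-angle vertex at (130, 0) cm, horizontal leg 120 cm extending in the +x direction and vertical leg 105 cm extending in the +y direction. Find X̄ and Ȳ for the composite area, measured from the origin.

X̄ = 98.16 cm, Ȳ = 46.97 cm

Part | A | x̄ᵢ | ȳᵢ | A·x̄ᵢ | A·ȳᵢ
rectangular portion | 13650.00 | 65.00 | 52.50 | 887250.00 | 716625.00
triangular portion | 6300.00 | 170.00 | 35.00 | 1071000.00 | 220500.00
Σ | 19950.00 |  |  | 1958250.00 | 937125.00
X̄ = 1958250.00 / 19950.00 = 98.16 cm
Ȳ = 937125.00 / 19950.00 = 46.97 cm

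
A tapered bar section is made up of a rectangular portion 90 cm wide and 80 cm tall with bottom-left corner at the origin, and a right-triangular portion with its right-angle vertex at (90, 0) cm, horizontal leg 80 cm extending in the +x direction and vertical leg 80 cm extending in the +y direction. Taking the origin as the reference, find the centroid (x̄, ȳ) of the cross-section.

x̄ = 67.05 cm, ȳ = 35.90 cm

Part | A | x̄ᵢ | ȳᵢ | A·x̄ᵢ | A·ȳᵢ
rectangular portion | 7200.00 | 45.00 | 40.00 | 324000.00 | 288000.00
triangular portion | 3200.00 | 116.67 | 26.67 | 373333.33 | 85333.33
Σ | 10400.00 |  |  | 697333.33 | 373333.33
x̄ = 697333.33 / 10400.00 = 67.05 cm
ȳ = 373333.33 / 10400.00 = 35.90 cm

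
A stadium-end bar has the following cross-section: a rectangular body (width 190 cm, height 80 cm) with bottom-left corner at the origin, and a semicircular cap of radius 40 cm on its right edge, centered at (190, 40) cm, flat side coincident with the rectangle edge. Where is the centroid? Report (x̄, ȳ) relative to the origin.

Part | A | x̄ᵢ | ȳᵢ | A·x̄ᵢ | A·ȳᵢ
rectangular body | 15200.00 | 95.00 | 40.00 | 1444000.00 | 608000.00
semicircular end | 2513.27 | 206.98 | 40.00 | 520188.75 | 100530.96
Σ | 17713.27 |  |  | 1964188.75 | 708530.96
x̄ = 1964188.75 / 17713.27 = 110.89 cm
ȳ = 708530.96 / 17713.27 = 40.00 cm

x̄ = 110.89 cm, ȳ = 40.00 cm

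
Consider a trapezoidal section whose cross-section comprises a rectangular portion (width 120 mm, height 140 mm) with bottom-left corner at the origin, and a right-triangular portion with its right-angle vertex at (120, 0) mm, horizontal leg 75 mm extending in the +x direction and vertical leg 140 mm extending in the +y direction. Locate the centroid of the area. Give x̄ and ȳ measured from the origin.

x̄ = 80.24 mm, ȳ = 64.44 mm

rectangular portion: A = 120 × 140 = 16800.00, centroid at (60.00, 70.00).
triangular portion: A = ½·75·140 = 5250.00, centroid at (145.00, 46.67).
ΣA = 22050.00 mm²
ΣAx̄ = (16800.00)(60.00) + (5250.00)(145.00) = 1769250.00 mm³
ΣAȳ = (16800.00)(70.00) + (5250.00)(46.67) = 1421000.00 mm³
x̄ = 1769250.00 / 22050.00 = 80.24 mm
ȳ = 1421000.00 / 22050.00 = 64.44 mm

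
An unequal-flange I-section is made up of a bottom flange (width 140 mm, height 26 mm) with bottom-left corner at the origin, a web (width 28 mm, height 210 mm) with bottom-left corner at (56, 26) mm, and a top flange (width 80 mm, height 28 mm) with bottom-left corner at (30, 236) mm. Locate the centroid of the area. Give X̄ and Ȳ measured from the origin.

Part | A | x̄ᵢ | ȳᵢ | A·x̄ᵢ | A·ȳᵢ
bottom flange | 3640.00 | 70.00 | 13.00 | 254800.00 | 47320.00
web | 5880.00 | 70.00 | 131.00 | 411600.00 | 770280.00
top flange | 2240.00 | 70.00 | 250.00 | 156800.00 | 560000.00
Σ | 11760.00 |  |  | 823200.00 | 1377600.00
X̄ = 823200.00 / 11760.00 = 70.00 mm
Ȳ = 1377600.00 / 11760.00 = 117.14 mm

X̄ = 70.00 mm, Ȳ = 117.14 mm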